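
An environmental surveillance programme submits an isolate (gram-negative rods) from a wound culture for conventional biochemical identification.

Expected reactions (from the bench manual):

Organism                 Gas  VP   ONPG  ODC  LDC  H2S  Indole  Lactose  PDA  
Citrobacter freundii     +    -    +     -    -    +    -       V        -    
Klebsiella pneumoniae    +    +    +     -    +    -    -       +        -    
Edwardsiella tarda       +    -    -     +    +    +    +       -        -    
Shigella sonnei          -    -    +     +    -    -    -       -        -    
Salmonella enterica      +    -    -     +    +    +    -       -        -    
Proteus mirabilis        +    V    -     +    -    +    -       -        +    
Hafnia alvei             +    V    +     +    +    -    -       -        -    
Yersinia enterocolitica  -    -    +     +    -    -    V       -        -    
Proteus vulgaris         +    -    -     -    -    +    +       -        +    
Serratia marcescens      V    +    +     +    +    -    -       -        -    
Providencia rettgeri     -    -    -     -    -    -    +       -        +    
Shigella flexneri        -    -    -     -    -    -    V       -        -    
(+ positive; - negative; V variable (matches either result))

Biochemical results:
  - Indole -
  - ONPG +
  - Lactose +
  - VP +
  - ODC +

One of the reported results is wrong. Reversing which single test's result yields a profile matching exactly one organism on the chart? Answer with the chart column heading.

As reported, no row in the chart matches all 5 reactions.
Reversing Indole → still no organism matches.
Reversing VP → still no organism matches.
Reversing ODC (to -) → unique match: Klebsiella pneumoniae.
Reversing ONPG → still no organism matches.
Reversing Lactose → 2 organisms match (not unique).

ODC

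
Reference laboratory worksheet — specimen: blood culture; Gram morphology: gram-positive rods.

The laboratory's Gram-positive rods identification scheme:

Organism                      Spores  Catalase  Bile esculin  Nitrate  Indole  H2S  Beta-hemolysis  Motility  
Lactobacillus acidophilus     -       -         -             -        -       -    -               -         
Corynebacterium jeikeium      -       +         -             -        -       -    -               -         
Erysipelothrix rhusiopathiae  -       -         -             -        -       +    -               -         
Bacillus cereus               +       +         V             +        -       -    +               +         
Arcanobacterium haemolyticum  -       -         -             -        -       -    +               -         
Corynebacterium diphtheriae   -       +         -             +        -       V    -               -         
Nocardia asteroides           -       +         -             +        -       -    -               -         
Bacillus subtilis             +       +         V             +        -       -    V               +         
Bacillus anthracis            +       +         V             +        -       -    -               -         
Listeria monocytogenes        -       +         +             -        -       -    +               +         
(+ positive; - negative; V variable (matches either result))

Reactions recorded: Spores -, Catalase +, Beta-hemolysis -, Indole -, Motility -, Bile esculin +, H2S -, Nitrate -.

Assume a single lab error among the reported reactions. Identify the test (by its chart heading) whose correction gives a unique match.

As reported, no row in the chart matches all 8 reactions.
Reversing Spores → still no organism matches.
Reversing Bile esculin (to -) → unique match: Corynebacterium jeikeium.
Reversing Beta-hemolysis → still no organism matches.
Reversing Motility → still no organism matches.
Reversing H2S → still no organism matches.
Reversing Indole → still no organism matches.
Reversing Nitrate → still no organism matches.
Reversing Catalase → still no organism matches.

Bile esculin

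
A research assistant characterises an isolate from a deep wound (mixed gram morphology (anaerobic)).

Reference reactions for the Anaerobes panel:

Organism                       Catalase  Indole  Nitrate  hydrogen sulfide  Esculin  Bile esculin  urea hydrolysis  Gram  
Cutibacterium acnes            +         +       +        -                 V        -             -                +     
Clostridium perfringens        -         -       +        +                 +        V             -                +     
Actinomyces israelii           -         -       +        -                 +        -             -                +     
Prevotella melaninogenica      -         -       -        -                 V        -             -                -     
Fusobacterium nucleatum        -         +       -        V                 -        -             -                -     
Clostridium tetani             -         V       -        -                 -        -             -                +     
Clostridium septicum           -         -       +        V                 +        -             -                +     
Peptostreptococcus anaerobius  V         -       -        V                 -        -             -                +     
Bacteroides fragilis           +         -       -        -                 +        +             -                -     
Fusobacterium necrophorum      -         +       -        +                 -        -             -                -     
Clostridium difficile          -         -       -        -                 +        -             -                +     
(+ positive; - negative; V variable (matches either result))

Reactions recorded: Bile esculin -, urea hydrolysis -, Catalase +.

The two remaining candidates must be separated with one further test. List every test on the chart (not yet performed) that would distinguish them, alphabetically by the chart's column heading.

Catalase +: excludes 8 organisms — 3 left.
Bile esculin -: excludes Bacteroides fragilis — 2 left.
urea hydrolysis -: all 2 remaining candidates are consistent.
Two candidates remain: Cutibacterium acnes and Peptostreptococcus anaerobius.
  Indole: Cutibacterium acnes +, Peptostreptococcus anaerobius - — discriminates.
  Nitrate: Cutibacterium acnes +, Peptostreptococcus anaerobius - — discriminates.
  hydrogen sulfide: - vs V — variable for at least one, does not separate.
  Esculin: V vs - — variable for at least one, does not separate.
  Gram: + vs + — same for both, does not separate.

Indole, Nitrate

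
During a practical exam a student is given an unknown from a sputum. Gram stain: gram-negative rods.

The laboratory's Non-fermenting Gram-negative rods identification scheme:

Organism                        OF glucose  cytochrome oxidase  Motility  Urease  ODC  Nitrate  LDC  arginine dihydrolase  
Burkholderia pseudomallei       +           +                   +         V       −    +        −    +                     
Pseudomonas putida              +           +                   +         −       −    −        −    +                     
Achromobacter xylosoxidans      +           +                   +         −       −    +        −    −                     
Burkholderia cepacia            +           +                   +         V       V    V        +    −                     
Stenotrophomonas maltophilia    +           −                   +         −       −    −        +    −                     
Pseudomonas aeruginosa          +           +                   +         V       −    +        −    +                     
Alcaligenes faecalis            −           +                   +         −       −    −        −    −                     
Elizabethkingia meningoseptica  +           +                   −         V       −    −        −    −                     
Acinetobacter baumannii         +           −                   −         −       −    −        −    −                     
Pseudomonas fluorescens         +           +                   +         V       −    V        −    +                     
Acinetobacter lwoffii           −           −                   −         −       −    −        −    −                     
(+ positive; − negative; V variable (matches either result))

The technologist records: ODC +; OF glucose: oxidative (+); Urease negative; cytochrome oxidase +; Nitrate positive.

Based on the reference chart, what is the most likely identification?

Burkholderia cepacia

cytochrome oxidase +: excludes Stenotrophomonas maltophilia, Acinetobacter baumannii, Acinetobacter lwoffii — 8 left.
Urease −: all 8 remaining candidates are consistent.
OF glucose +: excludes Alcaligenes faecalis — 7 left.
Nitrate +: excludes Pseudomonas putida, Elizabethkingia meningoseptica — 5 left.
ODC +: excludes Burkholderia pseudomallei, Achromobacter xylosoxidans, Pseudomonas aeruginosa, Pseudomonas fluorescens — 1 left.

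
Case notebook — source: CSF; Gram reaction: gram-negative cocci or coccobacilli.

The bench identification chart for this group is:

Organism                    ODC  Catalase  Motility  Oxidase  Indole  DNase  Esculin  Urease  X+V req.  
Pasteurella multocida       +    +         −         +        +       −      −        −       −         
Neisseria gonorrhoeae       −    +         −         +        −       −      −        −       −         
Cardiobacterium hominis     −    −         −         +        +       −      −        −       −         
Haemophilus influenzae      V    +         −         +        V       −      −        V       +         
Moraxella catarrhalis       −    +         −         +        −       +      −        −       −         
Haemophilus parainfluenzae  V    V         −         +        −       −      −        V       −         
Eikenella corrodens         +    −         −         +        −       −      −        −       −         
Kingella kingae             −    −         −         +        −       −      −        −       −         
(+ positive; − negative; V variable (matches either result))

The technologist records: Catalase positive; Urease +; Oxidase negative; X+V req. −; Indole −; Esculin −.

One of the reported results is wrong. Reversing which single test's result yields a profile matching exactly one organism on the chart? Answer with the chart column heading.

Oxidase

As reported, no row in the chart matches all 6 reactions.
Reversing Urease → still no organism matches.
Reversing Indole → still no organism matches.
Reversing Oxidase (to +) → unique match: Haemophilus parainfluenzae.
Reversing X+V req. → still no organism matches.
Reversing Esculin → still no organism matches.
Reversing Catalase → still no organism matches.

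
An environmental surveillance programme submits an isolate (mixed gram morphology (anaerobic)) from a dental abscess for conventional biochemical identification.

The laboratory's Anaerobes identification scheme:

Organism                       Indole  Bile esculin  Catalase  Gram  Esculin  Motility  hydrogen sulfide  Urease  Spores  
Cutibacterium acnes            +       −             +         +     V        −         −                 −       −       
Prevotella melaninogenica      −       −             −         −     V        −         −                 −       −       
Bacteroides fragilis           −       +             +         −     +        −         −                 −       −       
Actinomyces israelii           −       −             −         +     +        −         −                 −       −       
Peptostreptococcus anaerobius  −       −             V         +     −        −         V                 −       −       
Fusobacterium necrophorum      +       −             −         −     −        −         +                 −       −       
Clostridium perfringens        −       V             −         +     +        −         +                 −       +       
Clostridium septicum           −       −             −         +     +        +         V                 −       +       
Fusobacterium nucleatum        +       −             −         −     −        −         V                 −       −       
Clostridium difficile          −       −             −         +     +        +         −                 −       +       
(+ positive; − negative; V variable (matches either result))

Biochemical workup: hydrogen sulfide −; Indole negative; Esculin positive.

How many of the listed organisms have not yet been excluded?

5

hydrogen sulfide −: excludes Fusobacterium necrophorum, Clostridium perfringens — 8 left.
Esculin +: excludes Peptostreptococcus anaerobius, Fusobacterium nucleatum — 6 left.
Indole −: excludes Cutibacterium acnes — 5 left.
Still consistent: Actinomyces israelii, Bacteroides fragilis, Clostridium difficile, Clostridium septicum, Prevotella melaninogenica.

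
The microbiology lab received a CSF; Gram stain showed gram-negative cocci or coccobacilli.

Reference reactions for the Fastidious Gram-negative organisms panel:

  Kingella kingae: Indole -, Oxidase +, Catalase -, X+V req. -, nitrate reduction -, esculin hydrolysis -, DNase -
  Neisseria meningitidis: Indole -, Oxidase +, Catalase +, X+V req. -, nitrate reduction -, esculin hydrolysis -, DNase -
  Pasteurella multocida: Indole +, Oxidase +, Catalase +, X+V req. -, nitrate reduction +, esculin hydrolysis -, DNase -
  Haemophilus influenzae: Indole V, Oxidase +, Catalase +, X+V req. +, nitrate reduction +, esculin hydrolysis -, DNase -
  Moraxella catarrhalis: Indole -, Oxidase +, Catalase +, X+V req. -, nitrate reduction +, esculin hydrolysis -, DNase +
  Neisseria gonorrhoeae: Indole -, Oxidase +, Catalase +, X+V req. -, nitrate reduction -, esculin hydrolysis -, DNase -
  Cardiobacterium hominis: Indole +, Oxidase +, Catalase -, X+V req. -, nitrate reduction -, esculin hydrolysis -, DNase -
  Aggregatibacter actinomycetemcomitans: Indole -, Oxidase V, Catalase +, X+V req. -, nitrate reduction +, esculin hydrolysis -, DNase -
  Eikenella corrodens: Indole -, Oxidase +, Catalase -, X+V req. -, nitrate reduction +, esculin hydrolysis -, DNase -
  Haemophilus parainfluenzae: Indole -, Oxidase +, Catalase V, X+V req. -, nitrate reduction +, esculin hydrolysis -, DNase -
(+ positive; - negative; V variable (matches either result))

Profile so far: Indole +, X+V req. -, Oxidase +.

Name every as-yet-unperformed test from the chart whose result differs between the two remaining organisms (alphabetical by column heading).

Catalase, nitrate reduction

X+V req. -: excludes Haemophilus influenzae — 9 left.
Indole +: excludes 7 organisms — 2 left.
Oxidase +: all 2 remaining candidates are consistent.
Two candidates remain: Cardiobacterium hominis and Pasteurella multocida.
  Catalase: Cardiobacterium hominis -, Pasteurella multocida + — discriminates.
  nitrate reduction: Cardiobacterium hominis -, Pasteurella multocida + — discriminates.
  esculin hydrolysis: - vs - — same for both, does not separate.
  DNase: - vs - — same for both, does not separate.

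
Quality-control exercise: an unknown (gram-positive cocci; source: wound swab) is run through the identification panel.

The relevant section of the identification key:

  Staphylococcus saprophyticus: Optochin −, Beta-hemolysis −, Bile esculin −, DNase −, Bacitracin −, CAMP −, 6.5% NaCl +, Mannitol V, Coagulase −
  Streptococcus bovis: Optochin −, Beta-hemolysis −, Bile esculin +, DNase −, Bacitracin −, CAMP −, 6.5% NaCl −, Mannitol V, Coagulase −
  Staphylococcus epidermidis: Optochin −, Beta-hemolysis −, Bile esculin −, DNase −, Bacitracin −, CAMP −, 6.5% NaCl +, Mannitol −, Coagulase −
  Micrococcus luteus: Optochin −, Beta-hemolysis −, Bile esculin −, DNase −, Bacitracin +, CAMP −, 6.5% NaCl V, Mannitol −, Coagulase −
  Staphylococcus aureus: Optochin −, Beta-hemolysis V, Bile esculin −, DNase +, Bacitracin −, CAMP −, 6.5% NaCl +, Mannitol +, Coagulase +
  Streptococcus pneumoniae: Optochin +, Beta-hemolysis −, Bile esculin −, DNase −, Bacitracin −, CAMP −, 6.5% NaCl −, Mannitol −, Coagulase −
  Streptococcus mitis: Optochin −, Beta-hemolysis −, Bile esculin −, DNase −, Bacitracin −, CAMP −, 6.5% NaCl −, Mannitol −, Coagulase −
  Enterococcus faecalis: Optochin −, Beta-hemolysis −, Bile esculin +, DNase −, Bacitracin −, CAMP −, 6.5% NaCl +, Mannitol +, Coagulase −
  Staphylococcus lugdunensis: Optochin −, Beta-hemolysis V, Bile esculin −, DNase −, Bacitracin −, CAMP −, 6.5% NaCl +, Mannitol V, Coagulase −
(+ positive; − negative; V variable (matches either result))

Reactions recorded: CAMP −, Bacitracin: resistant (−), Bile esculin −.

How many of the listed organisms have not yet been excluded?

6

Bacitracin −: excludes Micrococcus luteus — 8 left.
Bile esculin −: excludes Streptococcus bovis, Enterococcus faecalis — 6 left.
CAMP −: all 6 remaining candidates are consistent.
Still consistent: Staphylococcus aureus, Staphylococcus epidermidis, Staphylococcus lugdunensis, Staphylococcus saprophyticus, Streptococcus mitis, Streptococcus pneumoniae.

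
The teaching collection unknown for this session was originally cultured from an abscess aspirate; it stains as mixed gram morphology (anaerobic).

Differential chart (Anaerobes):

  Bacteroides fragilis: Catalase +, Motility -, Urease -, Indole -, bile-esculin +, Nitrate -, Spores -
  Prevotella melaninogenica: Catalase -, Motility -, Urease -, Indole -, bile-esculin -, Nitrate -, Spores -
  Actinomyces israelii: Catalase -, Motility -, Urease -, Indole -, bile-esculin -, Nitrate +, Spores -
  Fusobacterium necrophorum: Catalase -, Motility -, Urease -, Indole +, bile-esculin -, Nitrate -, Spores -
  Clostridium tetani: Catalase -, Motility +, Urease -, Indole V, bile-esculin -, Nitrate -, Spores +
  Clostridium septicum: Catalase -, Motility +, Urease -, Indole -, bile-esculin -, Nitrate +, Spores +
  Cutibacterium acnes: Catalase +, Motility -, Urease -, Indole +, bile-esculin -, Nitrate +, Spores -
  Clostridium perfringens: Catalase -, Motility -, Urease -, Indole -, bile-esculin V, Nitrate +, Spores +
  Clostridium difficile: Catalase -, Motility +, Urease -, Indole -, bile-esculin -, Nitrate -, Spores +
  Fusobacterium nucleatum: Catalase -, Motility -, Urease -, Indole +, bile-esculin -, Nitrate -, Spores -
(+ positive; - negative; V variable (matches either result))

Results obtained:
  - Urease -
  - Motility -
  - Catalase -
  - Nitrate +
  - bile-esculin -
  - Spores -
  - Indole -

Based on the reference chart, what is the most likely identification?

Actinomyces israelii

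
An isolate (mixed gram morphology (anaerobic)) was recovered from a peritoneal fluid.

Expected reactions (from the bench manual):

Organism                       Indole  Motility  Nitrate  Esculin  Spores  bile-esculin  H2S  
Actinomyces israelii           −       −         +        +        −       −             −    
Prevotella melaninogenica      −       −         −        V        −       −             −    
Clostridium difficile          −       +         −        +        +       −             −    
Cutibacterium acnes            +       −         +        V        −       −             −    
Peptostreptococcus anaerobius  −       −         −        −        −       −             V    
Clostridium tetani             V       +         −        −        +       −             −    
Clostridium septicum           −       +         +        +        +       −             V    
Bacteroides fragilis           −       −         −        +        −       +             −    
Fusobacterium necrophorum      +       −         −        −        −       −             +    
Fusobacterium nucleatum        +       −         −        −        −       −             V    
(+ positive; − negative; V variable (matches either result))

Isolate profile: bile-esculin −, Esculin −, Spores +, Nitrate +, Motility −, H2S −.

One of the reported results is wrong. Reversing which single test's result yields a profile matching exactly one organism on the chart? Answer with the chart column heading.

As reported, no row in the chart matches all 6 reactions.
Reversing bile-esculin → still no organism matches.
Reversing Esculin → still no organism matches.
Reversing Nitrate → still no organism matches.
Reversing H2S → still no organism matches.
Reversing Motility → still no organism matches.
Reversing Spores (to −) → unique match: Cutibacterium acnes.

Spores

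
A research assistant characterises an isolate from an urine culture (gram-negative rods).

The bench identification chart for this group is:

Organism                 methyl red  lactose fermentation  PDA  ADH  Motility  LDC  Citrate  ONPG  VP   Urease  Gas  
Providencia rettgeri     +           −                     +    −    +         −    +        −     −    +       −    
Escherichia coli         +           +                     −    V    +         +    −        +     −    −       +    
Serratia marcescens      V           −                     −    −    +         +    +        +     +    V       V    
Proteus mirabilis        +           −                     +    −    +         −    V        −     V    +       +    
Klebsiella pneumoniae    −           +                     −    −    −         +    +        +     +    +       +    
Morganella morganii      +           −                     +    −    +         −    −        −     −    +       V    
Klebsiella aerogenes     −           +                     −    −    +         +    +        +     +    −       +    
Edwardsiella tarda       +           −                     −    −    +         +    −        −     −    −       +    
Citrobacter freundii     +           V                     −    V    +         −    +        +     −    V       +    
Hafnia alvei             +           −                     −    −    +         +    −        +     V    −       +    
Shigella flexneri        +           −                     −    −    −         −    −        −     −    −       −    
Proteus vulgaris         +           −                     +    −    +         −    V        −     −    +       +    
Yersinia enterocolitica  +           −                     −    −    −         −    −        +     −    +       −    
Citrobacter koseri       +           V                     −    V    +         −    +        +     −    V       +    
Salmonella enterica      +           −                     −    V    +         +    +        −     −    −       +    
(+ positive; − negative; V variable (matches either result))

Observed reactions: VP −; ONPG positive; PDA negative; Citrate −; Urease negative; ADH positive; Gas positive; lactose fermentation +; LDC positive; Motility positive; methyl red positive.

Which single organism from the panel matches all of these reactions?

Escherichia coli

lactose fermentation +: excludes 10 organisms — 5 left.
methyl red +: excludes Klebsiella pneumoniae, Klebsiella aerogenes — 3 left.
Gas +: all 3 remaining candidates are consistent.
Citrate −: excludes Citrobacter freundii, Citrobacter koseri — 1 left.
PDA −: the one remaining candidate is consistent.
VP −: the one remaining candidate is consistent.
ADH +: the one remaining candidate is consistent.
ONPG +: the one remaining candidate is consistent.
LDC +: the one remaining candidate is consistent.
Urease −: the one remaining candidate is consistent.
Motility +: the one remaining candidate is consistent.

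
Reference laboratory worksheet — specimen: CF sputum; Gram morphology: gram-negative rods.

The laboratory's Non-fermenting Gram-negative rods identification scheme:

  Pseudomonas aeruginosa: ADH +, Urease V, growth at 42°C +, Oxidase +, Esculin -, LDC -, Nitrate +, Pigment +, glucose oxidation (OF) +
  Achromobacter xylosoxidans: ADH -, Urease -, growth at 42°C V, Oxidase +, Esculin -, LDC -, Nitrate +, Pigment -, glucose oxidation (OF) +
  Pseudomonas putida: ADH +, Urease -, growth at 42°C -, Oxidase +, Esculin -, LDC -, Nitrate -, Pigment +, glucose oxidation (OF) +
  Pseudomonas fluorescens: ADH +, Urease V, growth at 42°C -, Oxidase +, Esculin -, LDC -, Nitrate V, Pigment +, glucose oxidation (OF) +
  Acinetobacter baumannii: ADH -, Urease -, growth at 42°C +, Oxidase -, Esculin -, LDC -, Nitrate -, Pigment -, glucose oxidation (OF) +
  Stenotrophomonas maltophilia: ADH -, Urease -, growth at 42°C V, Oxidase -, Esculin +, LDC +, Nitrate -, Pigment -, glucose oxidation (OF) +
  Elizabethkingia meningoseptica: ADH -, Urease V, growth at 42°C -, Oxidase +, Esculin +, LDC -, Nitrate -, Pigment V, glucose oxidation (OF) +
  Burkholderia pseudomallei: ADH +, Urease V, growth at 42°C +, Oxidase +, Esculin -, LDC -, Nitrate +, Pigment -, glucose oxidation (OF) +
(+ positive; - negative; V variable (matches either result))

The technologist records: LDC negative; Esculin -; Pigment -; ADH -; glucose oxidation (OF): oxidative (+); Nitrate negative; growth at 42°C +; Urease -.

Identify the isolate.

Acinetobacter baumannii

Urease -: all 8 remaining candidates are consistent.
LDC -: excludes Stenotrophomonas maltophilia — 7 left.
Esculin -: excludes Elizabethkingia meningoseptica — 6 left.
Pigment -: excludes Pseudomonas aeruginosa, Pseudomonas putida, Pseudomonas fluorescens — 3 left.
growth at 42°C +: all 3 remaining candidates are consistent.
Nitrate -: excludes Achromobacter xylosoxidans, Burkholderia pseudomallei — 1 left.
ADH -: the one remaining candidate is consistent.
glucose oxidation (OF) +: the one remaining candidate is consistent.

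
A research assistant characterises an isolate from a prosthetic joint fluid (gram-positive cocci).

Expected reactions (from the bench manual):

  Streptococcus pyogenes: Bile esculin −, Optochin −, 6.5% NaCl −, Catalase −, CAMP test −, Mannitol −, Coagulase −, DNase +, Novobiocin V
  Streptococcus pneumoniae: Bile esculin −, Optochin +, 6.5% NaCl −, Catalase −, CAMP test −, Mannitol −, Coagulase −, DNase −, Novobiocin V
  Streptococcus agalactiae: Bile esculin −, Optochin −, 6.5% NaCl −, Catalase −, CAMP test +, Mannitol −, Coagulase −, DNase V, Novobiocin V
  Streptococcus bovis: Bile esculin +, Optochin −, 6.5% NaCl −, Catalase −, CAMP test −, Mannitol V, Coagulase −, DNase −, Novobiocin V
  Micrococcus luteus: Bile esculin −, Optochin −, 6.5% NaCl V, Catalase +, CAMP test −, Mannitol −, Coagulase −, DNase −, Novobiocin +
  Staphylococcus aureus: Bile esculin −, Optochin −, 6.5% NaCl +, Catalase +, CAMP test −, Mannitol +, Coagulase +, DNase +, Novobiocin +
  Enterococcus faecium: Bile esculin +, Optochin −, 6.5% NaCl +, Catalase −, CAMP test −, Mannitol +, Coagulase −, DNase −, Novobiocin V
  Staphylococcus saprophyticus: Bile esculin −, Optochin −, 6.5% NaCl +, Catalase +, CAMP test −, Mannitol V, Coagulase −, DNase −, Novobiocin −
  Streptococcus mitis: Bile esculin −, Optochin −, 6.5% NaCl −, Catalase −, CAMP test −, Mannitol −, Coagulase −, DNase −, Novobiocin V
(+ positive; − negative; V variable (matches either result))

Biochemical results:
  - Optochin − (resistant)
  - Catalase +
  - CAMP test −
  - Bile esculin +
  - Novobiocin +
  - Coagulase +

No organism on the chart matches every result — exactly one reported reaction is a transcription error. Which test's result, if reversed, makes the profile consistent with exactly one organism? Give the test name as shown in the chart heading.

Bile esculin

As reported, no row in the chart matches all 6 reactions.
Reversing Novobiocin → still no organism matches.
Reversing Coagulase → still no organism matches.
Reversing Optochin → still no organism matches.
Reversing Bile esculin (to −) → unique match: Staphylococcus aureus.
Reversing CAMP test → still no organism matches.
Reversing Catalase → still no organism matches.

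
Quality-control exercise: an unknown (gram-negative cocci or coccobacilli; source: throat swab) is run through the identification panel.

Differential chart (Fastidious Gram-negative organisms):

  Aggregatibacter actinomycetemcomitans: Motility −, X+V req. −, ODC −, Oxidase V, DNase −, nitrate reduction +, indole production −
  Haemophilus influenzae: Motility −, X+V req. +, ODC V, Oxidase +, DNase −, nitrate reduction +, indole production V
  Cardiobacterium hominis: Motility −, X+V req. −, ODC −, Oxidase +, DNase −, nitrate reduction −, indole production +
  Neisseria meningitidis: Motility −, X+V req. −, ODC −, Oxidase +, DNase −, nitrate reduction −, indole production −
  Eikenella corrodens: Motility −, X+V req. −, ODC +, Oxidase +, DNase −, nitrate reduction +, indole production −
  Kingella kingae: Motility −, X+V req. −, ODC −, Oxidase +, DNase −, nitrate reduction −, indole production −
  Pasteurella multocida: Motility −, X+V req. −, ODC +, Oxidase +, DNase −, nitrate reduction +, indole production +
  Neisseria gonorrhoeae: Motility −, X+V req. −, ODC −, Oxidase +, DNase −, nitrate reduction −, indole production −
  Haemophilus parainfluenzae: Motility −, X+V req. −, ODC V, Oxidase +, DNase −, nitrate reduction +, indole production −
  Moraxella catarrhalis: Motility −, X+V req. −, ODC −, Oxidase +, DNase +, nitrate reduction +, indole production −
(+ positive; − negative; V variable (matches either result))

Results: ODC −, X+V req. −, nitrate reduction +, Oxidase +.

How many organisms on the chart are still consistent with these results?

3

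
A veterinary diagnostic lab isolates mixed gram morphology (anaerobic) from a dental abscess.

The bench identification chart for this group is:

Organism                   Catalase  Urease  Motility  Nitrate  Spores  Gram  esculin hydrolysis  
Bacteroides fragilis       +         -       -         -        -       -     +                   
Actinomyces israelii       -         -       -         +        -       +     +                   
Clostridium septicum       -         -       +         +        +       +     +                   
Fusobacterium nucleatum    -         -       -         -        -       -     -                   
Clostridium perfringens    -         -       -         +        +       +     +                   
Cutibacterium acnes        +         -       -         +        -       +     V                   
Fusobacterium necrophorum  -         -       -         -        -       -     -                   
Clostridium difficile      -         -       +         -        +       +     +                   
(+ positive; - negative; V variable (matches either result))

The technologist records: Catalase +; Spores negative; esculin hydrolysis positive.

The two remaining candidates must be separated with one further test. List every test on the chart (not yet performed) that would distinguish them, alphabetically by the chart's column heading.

Catalase +: excludes 6 organisms — 2 left.
esculin hydrolysis +: all 2 remaining candidates are consistent.
Spores -: all 2 remaining candidates are consistent.
Two candidates remain: Bacteroides fragilis and Cutibacterium acnes.
  Urease: - vs - — same for both, does not separate.
  Motility: - vs - — same for both, does not separate.
  Nitrate: Bacteroides fragilis -, Cutibacterium acnes + — discriminates.
  Gram: Bacteroides fragilis -, Cutibacterium acnes + — discriminates.

Gram, Nitrate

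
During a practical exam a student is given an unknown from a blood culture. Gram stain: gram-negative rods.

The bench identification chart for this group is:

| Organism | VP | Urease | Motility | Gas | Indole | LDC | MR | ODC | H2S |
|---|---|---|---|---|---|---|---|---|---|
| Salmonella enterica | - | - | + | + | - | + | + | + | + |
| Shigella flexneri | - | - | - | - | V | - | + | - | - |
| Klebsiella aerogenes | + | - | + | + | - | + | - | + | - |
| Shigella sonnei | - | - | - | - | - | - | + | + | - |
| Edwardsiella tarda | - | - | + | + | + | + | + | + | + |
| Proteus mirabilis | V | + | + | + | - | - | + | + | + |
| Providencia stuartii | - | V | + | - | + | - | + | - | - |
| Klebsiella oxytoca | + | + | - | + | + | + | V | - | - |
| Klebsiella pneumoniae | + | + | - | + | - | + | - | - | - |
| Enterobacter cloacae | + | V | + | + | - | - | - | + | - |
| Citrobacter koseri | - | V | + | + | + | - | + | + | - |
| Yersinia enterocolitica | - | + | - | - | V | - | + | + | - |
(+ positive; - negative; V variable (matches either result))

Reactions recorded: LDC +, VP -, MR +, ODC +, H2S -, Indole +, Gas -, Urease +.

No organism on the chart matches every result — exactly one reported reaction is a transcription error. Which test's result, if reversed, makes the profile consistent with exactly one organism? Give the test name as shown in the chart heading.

LDC

As reported, no row in the chart matches all 8 reactions.
Reversing Indole → still no organism matches.
Reversing H2S → still no organism matches.
Reversing Gas → still no organism matches.
Reversing VP → still no organism matches.
Reversing MR → still no organism matches.
Reversing ODC → still no organism matches.
Reversing Urease → still no organism matches.
Reversing LDC (to -) → unique match: Yersinia enterocolitica.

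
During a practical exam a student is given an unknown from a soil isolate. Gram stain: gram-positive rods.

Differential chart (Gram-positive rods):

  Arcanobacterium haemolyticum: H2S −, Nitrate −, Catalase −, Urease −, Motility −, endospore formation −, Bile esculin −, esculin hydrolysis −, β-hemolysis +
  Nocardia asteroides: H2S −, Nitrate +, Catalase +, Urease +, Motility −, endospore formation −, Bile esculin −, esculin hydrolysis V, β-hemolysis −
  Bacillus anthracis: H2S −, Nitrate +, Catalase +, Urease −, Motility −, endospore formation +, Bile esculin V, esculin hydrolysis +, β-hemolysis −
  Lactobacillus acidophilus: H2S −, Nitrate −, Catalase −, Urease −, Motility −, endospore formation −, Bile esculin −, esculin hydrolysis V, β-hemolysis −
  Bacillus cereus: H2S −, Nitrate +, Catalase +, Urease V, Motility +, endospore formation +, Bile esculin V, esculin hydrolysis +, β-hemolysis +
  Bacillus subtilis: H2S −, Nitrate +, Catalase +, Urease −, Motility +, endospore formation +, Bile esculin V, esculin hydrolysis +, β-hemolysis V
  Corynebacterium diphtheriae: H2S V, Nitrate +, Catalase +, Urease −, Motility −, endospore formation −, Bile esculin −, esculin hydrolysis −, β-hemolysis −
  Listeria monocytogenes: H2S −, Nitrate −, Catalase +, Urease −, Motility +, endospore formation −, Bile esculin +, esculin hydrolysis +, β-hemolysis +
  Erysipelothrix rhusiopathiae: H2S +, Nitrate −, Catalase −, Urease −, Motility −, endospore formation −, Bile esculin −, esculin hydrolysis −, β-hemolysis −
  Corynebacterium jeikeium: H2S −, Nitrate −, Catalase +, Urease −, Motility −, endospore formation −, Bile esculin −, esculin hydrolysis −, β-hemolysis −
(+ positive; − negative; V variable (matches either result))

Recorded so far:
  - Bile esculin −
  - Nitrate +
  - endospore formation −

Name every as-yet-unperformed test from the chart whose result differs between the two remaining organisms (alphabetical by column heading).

Urease

endospore formation −: excludes Bacillus anthracis, Bacillus cereus, Bacillus subtilis — 7 left.
Bile esculin −: excludes Listeria monocytogenes — 6 left.
Nitrate +: excludes Arcanobacterium haemolyticum, Lactobacillus acidophilus, Erysipelothrix rhusiopathiae, Corynebacterium jeikeium — 2 left.
Two candidates remain: Corynebacterium diphtheriae and Nocardia asteroides.
  H2S: V vs − — variable for at least one, does not separate.
  Catalase: + vs + — same for both, does not separate.
  Urease: Corynebacterium diphtheriae −, Nocardia asteroides + — discriminates.
  Motility: − vs − — same for both, does not separate.
  esculin hydrolysis: − vs V — variable for at least one, does not separate.
  β-hemolysis: − vs − — same for both, does not separate.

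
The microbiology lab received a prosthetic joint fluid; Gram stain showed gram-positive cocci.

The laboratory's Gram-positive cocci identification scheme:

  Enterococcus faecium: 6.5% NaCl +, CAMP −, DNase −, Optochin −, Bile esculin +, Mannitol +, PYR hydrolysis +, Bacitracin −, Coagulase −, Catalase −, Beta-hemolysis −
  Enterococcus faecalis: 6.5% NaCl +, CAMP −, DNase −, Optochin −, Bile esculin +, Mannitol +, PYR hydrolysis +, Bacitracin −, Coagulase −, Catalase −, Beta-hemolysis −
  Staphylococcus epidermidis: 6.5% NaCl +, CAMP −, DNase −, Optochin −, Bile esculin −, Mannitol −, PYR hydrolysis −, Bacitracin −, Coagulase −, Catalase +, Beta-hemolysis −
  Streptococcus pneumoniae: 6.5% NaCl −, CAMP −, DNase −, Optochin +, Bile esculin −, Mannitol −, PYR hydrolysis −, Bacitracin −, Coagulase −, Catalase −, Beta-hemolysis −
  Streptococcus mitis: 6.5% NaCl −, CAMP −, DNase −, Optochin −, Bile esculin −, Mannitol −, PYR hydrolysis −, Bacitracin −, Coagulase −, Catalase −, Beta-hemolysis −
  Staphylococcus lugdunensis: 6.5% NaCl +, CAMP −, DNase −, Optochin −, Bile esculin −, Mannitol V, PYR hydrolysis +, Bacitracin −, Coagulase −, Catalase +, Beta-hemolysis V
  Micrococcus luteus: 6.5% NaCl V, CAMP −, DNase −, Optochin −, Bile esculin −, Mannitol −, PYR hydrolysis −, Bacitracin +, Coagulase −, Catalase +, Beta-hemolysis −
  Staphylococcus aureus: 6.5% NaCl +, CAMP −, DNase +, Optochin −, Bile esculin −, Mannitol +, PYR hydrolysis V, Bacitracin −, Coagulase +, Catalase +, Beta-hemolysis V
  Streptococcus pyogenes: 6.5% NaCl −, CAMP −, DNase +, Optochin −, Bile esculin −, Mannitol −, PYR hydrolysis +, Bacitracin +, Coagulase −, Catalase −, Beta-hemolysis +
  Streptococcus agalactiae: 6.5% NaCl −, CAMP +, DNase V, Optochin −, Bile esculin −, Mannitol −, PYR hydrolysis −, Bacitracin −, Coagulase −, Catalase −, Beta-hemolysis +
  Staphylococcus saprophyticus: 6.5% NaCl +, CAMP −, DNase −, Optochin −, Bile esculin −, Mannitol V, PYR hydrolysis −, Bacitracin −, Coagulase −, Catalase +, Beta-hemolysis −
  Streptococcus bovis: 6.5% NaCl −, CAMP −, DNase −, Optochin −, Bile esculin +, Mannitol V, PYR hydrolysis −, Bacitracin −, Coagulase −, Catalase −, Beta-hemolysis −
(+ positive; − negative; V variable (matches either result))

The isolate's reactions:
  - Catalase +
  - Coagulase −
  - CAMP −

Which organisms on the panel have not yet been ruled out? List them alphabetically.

Micrococcus luteus, Staphylococcus epidermidis, Staphylococcus lugdunensis, Staphylococcus saprophyticus

Catalase +: excludes 7 organisms — 5 left.
CAMP −: all 5 remaining candidates are consistent.
Coagulase −: excludes Staphylococcus aureus — 4 left.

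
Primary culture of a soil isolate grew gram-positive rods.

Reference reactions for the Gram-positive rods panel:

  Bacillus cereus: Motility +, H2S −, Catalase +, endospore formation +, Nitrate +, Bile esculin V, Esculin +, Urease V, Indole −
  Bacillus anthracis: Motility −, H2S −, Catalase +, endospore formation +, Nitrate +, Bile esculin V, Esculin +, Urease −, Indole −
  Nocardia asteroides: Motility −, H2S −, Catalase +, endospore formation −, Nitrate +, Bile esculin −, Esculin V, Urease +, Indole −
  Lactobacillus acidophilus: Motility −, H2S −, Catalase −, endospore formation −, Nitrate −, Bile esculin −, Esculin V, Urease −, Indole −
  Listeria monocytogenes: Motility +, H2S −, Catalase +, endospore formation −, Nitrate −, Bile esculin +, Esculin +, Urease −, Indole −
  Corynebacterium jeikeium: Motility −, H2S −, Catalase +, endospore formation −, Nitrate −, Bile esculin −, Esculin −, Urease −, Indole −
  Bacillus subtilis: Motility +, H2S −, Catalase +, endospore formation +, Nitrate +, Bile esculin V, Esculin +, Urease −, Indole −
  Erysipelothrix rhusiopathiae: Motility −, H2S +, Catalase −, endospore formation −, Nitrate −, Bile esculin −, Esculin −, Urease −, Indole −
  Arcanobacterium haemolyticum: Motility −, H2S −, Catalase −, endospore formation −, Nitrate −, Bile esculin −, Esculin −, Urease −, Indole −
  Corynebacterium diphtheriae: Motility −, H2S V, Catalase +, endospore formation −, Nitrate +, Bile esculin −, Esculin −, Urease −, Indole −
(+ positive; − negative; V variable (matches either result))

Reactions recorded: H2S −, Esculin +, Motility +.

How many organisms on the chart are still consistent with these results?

Motility +: excludes 7 organisms — 3 left.
Esculin +: all 3 remaining candidates are consistent.
H2S −: all 3 remaining candidates are consistent.
Still consistent: Bacillus cereus, Bacillus subtilis, Listeria monocytogenes.

3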